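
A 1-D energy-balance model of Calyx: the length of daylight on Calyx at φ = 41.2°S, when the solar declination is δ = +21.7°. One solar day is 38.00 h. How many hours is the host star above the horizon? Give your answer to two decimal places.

cos H₀ = −tan φ · tan δ = −tan(-41.2°) × tan(+21.700°) = 0.3484, so H₀ = 1.2150 rad = 69.61°.
Daylight = 2H₀/(2π) × 38.00 h = (1.2150/π) × 38.00 = 14.70 h.

14.70 h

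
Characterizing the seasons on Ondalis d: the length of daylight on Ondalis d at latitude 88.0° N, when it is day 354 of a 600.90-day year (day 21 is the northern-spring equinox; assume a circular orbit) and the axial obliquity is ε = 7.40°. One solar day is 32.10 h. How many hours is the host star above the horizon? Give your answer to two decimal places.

0.00 h

Solar longitude: λ_s = 360° × (354 − 21)/600.90 = 199.501°.
sin δ = sin 7.40° × sin 199.501° = -0.04299, so δ = -2.464°.
cos H₀ = −tan φ · tan δ = 1.2323 ≥ 1, so the host star never rises (polar night) and H₀ = 0.
Daylight = 2H₀/(2π) × 32.10 h = (0.0000/π) × 32.10 = 0.00 h.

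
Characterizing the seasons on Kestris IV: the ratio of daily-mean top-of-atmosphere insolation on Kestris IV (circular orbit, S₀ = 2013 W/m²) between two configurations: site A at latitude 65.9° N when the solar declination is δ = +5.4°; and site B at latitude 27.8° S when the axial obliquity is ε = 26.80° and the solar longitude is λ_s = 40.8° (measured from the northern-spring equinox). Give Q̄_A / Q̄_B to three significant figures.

Q̄_A / Q̄_B ≈ 0.859

— Configuration A (φ=+65.9°):
cos H₀ = −tan(+65.9°) tan(+5.400°) = -0.2113, H₀ = 1.7837 rad.
Bracket: H₀ sin φ sin δ + cos φ cos δ sin H₀ = 1.7837×0.91283×0.09411 + 0.40833×0.99556×0.97742 = 0.153231 + 0.397338 = 0.550569.
Q̄ = (S₀/π) × [bracket] = (2013/π) × 0.550569 = 352.78 W/m².
— Configuration B (φ=-27.8°):
Solar declination: sin δ = sin ε · sin λ_s = sin 26.80° × sin 40.8° = 0.29461, so δ = +17.134°.
cos H₀ = −tan(-27.8°) tan(+17.134°) = 0.1625, H₀ = 1.4075 rad.
Bracket: H₀ sin φ sin δ + cos φ cos δ sin H₀ = 1.4075×-0.46639×0.29461 + 0.88458×0.95562×0.98670 = -0.193395 + 0.834080 = 0.640685.
Q̄ = (S₀/π) × [bracket] = (2013/π) × 0.640685 = 410.52 W/m².
Ratio Q̄_A / Q̄_B = 352.78 / 410.52 = 0.8593.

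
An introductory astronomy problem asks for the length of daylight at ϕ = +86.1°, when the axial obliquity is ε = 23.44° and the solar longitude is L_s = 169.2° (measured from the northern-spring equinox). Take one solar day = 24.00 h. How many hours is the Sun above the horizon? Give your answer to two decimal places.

24.00 h

Solar declination: sin δ = sin ε · sin L_s = sin 23.44° × sin 169.2° = 0.07454, so δ = +4.275°.
Sunrise equation: cos h₀ = −tan ϕ · tan δ = -1.0964 ≤ −1, so the Sun never sets (polar day) and h₀ = π.
Daylight = 2h₀/(2π) × 24.00 h = (3.1416/π) × 24.00 = 24.00 h.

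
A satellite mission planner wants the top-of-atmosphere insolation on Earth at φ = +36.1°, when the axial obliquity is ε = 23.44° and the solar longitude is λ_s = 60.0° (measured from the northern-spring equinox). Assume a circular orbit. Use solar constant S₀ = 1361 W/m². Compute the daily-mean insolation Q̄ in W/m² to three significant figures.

Q̄ ≈ 479 W/m²

Solar declination: sin δ = sin ε · sin λ_s = sin 23.44° × sin 60.0° = 0.34449, so δ = +20.151°.
cos H₀ = −tan(+36.1°) tan(+20.151°) = -0.2676, H₀ = 1.8417 rad.
Bracket: H₀ sin φ sin δ + cos φ cos δ sin H₀ = 1.8417×0.58920×0.34449 + 0.80799×0.93879×0.96353 = 0.373816 + 0.730869 = 1.104685.
Q̄ = (S₀/π) × [bracket] = (1361/π) × 1.104685 = 478.6 W/m².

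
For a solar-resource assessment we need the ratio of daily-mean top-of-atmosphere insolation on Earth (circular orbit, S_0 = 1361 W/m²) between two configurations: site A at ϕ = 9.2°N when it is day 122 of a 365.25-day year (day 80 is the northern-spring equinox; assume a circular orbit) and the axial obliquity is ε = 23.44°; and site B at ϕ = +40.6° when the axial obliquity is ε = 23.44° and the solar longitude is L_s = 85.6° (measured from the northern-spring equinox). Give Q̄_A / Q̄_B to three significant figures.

Q̄_A / Q̄_B ≈ 0.886

— Configuration A (ϕ=+9.2°):
Solar longitude: L_s = 360° × (122 − 80)/365.25 = 41.396°.
sin δ = sin 23.44° × sin 41.396° = 0.26304, so δ = +15.251°.
cos h₀ = −tan(+9.2°) tan(+15.251°) = -0.0442, h₀ = 1.6150 rad.
Bracket: h₀ sin ϕ sin δ + cos ϕ cos δ sin h₀ = 1.6150×0.15988×0.26304 + 0.98714×0.96478×0.99902 = 0.067919 + 0.951440 = 1.019359.
Q̄ = (S_0/π) × [bracket] = (1361/π) × 1.019359 = 441.61 W/m².
— Configuration B (ϕ=+40.6°):
Solar declination: sin δ = sin ε · sin L_s = sin 23.44° × sin 85.6° = 0.39662, so δ = +23.367°.
cos h₀ = −tan(+40.6°) tan(+23.367°) = -0.3703, h₀ = 1.9501 rad.
Bracket: h₀ sin ϕ sin δ + cos ϕ cos δ sin h₀ = 1.9501×0.65077×0.39662 + 0.75927×0.91798×0.92891 = 0.503337 + 0.647445 = 1.150782.
Q̄ = (S_0/π) × [bracket] = (1361/π) × 1.150782 = 498.54 W/m².
Ratio Q̄_A / Q̄_B = 441.61 / 498.54 = 0.8858.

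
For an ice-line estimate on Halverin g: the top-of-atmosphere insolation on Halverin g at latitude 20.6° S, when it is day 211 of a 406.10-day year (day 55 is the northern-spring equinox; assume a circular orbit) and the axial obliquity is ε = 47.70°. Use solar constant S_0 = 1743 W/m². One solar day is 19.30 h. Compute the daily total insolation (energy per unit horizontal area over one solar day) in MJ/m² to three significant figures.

21.6 MJ/m²

Solar longitude: L_s = 360° × (211 − 55)/406.10 = 138.291°.
sin δ = sin 47.70° × sin 138.291° = 0.49211, so δ = +29.479°.
cos h₀ = −tan(-20.6°) tan(+29.479°) = 0.2125, h₀ = 1.3567 rad.
Bracket: h₀ sin ϕ sin δ + cos ϕ cos δ sin h₀ = 1.3567×-0.35184×0.49211 + 0.93606×0.87053×0.97716 = -0.234904 + 0.796257 = 0.561353.
Q̄ = (S_0/π) × [bracket] = (1743/π) × 0.561353 = 311.45 W/m².
Daily total = Q̄ × 19.30 h × 3600 s/h = 311.45 × 19.30 × 3600 / 10⁶ = 21.64 MJ/m².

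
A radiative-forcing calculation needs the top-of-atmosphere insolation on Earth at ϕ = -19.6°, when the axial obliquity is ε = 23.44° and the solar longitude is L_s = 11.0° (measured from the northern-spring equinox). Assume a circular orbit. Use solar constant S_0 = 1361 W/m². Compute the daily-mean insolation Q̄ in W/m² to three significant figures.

Q̄ ≈ 390 W/m²

Solar declination: sin δ = sin ε · sin L_s = sin 23.44° × sin 11.0° = 0.07590, so δ = +4.353°.
cos h₀ = −tan(-19.6°) tan(+4.353°) = 0.0271, h₀ = 1.5437 rad.
Bracket: h₀ sin ϕ sin δ + cos ϕ cos δ sin h₀ = 1.5437×-0.33545×0.07590 + 0.94206×0.99712×0.99963 = -0.039304 + 0.938999 = 0.899695.
Q̄ = (S_0/π) × [bracket] = (1361/π) × 0.899695 = 389.8 W/m².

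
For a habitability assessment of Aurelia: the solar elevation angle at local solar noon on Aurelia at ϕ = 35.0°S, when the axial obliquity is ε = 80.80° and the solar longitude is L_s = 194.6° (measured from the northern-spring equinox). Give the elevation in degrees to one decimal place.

69.4°

Solar declination: sin δ = sin ε · sin L_s = sin 80.80° × sin 194.6° = -0.24883, so δ = -14.408°.
At local noon the hour angle is zero, so the zenith angle equals |ϕ − δ| = |-35.0° − (-14.408°)| = 20.592°.
Elevation = 90° − 20.592° = 69.4°.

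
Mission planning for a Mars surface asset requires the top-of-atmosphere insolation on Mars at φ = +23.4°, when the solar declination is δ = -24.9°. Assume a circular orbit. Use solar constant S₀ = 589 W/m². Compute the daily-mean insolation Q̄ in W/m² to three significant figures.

cos H₀ = −tan(+23.4°) tan(-24.900°) = 0.2009, H₀ = 1.3685 rad.
Bracket: H₀ sin φ sin δ + cos φ cos δ sin H₀ = 1.3685×0.39715×-0.42104 + 0.91775×0.90704×0.97962 = -0.228835 + 0.815471 = 0.586636.
Q̄ = (S₀/π) × [bracket] = (589/π) × 0.586636 = 110.0 W/m².

Q̄ ≈ 110 W/m²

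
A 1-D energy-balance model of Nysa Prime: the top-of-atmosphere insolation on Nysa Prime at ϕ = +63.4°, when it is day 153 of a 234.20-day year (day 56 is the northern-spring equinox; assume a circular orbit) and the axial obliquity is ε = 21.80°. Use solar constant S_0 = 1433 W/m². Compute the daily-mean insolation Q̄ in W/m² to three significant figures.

Solar longitude: L_s = 360° × (153 − 56)/234.20 = 149.103°.
sin δ = sin 21.80° × sin 149.103° = 0.19069, so δ = +10.993°.
cos h₀ = −tan(+63.4°) tan(+10.993°) = -0.3879, h₀ = 1.9692 rad.
Bracket: h₀ sin ϕ sin δ + cos ϕ cos δ sin h₀ = 1.9692×0.89415×0.19069 + 0.44776×0.98165×0.92169 = 0.335759 + 0.405123 = 0.740882.
Q̄ = (S_0/π) × [bracket] = (1433/π) × 0.740882 = 337.9 W/m².

Q̄ ≈ 338 W/m²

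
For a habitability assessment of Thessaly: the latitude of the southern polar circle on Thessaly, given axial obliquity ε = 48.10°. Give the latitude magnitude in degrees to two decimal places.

The polar circle is the lowest latitude that experiences at least one full rotation of continuous darkness at the northern-summer solstice; it lies at |ϕ| = 90° − ε = 90° − 48.10° = 41.90°.

41.90°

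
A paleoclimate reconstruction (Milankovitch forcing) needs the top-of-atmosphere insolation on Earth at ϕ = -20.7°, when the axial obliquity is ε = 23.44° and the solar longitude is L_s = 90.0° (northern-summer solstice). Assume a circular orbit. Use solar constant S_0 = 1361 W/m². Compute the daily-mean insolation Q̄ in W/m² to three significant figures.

Q̄ ≈ 281 W/m²

Solar declination: sin δ = sin ε · sin L_s = sin 23.44° × sin 90.0° = 0.39779, so δ = +23.440°.
cos h₀ = −tan(-20.7°) tan(+23.440°) = 0.1638, h₀ = 1.4062 rad.
Bracket: h₀ sin ϕ sin δ + cos ϕ cos δ sin h₀ = 1.4062×-0.35347×0.39779 + 0.93544×0.91748×0.98649 = -0.197721 + 0.846653 = 0.648932.
Q̄ = (S_0/π) × [bracket] = (1361/π) × 0.648932 = 281.1 W/m².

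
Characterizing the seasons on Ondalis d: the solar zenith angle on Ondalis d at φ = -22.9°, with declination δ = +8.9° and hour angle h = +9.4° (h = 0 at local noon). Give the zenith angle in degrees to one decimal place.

cos θ_z = sin φ sin δ + cos φ cos δ cos h = -0.060202 + 0.897874 = 0.837672.
θ_z = arccos(0.837672) = 33.1°.

θ_z = 33.1°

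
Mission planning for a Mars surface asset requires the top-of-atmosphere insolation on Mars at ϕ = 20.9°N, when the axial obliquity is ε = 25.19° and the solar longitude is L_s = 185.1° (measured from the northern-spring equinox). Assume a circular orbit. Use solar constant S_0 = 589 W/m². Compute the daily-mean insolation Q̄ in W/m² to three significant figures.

Q̄ ≈ 171 W/m²

Solar declination: sin δ = sin ε · sin L_s = sin 25.19° × sin 185.1° = -0.03784, so δ = -2.168°.
cos h₀ = −tan(+20.9°) tan(-2.168°) = 0.0145, h₀ = 1.5563 rad.
Bracket: h₀ sin ϕ sin δ + cos ϕ cos δ sin h₀ = 1.5563×0.35674×-0.03784 + 0.93420×0.99928×0.99990 = -0.021009 + 0.933434 = 0.912425.
Q̄ = (S_0/π) × [bracket] = (589/π) × 0.912425 = 171.1 W/m².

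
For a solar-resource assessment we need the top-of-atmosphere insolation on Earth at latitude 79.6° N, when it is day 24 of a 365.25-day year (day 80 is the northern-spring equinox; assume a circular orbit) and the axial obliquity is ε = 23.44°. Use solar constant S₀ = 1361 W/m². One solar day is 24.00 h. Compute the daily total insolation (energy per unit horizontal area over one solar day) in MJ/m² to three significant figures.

Solar longitude: λ_s = 360° × (24 − 80)/365.25 = -55.195°, i.e. -55.195° + 360° = 304.805°.
sin δ = sin 23.44° × sin 304.805° = -0.32662, so δ = -19.064°.
cos H₀ = −tan(+79.6°) tan(-19.064°) = 1.8829 ≥ 1 ⇒ polar night, H₀ = 0 and Q̄ = 0.
Daily total = Q̄ × 24.00 h × 3600 s/h = 0.00 MJ/m².

0.00 MJ/m²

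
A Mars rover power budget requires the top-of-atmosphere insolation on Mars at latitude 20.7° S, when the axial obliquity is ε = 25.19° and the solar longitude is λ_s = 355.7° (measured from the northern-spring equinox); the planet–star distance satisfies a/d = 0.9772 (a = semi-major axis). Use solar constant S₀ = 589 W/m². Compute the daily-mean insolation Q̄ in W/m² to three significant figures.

Solar declination: sin δ = sin ε · sin λ_s = sin 25.19° × sin 355.7° = -0.03191, so δ = -1.829°.
cos H₀ = −tan(-20.7°) tan(-1.829°) = -0.0121, H₀ = 1.5829 rad.
Bracket: H₀ sin φ sin δ + cos φ cos δ sin H₀ = 1.5829×-0.35347×-0.03191 + 0.93544×0.99949×0.99993 = 0.017854 + 0.934897 = 0.952751.
Inverse-square distance factor (a/d)² = 0.9772² = 0.954920.
Q̄ = (S₀/π) × 0.954920 × [bracket] = (589/π) × 0.954920 × 0.952751 = 170.6 W/m².

Q̄ ≈ 171 W/m²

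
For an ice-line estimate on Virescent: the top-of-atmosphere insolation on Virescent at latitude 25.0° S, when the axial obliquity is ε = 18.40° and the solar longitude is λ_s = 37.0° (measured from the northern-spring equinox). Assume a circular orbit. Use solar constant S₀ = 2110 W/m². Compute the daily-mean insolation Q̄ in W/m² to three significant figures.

Solar declination: sin δ = sin ε · sin λ_s = sin 18.40° × sin 37.0° = 0.18996, so δ = +10.951°.
cos H₀ = −tan(-25.0°) tan(+10.951°) = 0.0902, H₀ = 1.4804 rad.
Bracket: H₀ sin φ sin δ + cos φ cos δ sin H₀ = 1.4804×-0.42262×0.18996 + 0.90631×0.98179×0.99592 = -0.118848 + 0.886176 = 0.767328.
Q̄ = (S₀/π) × [bracket] = (2110/π) × 0.767328 = 515.4 W/m².

Q̄ ≈ 515 W/m²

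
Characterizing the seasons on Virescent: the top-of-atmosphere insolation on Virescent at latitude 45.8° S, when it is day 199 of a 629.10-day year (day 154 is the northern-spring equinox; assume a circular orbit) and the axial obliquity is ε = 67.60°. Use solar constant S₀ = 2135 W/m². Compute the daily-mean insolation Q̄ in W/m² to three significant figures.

Solar longitude: λ_s = 360° × (199 − 154)/629.10 = 25.751°.
sin δ = sin 67.60° × sin 25.751° = 0.40168, so δ = +23.683°.
cos H₀ = −tan(-45.8°) tan(+23.683°) = 0.4510, H₀ = 1.1029 rad.
Bracket: H₀ sin φ sin δ + cos φ cos δ sin H₀ = 1.1029×-0.71691×0.40168 + 0.69717×0.91578×0.89250 = -0.317600 + 0.569821 = 0.252221.
Q̄ = (S₀/π) × [bracket] = (2135/π) × 0.252221 = 171.4 W/m².

Q̄ ≈ 171 W/m²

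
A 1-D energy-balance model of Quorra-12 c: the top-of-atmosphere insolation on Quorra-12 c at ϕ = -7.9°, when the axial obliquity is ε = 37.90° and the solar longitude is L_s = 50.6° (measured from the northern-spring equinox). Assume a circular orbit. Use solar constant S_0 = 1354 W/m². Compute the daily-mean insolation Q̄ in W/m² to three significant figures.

Q̄ ≈ 333 W/m²

Solar declination: sin δ = sin ε · sin L_s = sin 37.90° × sin 50.6° = 0.47468, so δ = +28.338°.
cos h₀ = −tan(-7.9°) tan(+28.338°) = 0.0748, h₀ = 1.4959 rad.
Bracket: h₀ sin ϕ sin δ + cos ϕ cos δ sin h₀ = 1.4959×-0.13744×0.47468 + 0.99051×0.88016×0.99720 = -0.097593 + 0.869366 = 0.771773.
Q̄ = (S_0/π) × [bracket] = (1354/π) × 0.771773 = 332.6 W/m².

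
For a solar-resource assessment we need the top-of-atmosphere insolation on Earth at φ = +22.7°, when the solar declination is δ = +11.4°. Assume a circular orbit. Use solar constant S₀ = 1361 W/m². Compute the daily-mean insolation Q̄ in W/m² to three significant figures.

Q̄ ≈ 445 W/m²

cos H₀ = −tan(+22.7°) tan(+11.400°) = -0.0843, H₀ = 1.6552 rad.
Bracket: H₀ sin φ sin δ + cos φ cos δ sin H₀ = 1.6552×0.38591×0.19766 + 0.92254×0.98027×0.99644 = 0.126257 + 0.901119 = 1.027376.
Q̄ = (S₀/π) × [bracket] = (1361/π) × 1.027376 = 445.1 W/m².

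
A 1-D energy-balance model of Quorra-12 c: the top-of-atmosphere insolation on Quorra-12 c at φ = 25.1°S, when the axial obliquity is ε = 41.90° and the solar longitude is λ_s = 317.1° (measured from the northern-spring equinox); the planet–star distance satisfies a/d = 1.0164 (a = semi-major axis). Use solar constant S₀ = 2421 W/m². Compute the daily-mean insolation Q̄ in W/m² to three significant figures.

Q̄ ≈ 902 W/m²

Solar declination: sin δ = sin ε · sin λ_s = sin 41.90° × sin 317.1° = -0.45461, so δ = -27.040°.
cos H₀ = −tan(-25.1°) tan(-27.040°) = -0.2391, H₀ = 1.8122 rad.
Bracket: H₀ sin φ sin δ + cos φ cos δ sin H₀ = 1.8122×-0.42420×-0.45461 + 0.90557×0.89069×0.97100 = 0.349475 + 0.783191 = 1.132666.
Inverse-square distance factor (a/d)² = 1.0164² = 1.033069.
Q̄ = (S₀/π) × 1.033069 × [bracket] = (2421/π) × 1.033069 × 1.132666 = 901.7 W/m².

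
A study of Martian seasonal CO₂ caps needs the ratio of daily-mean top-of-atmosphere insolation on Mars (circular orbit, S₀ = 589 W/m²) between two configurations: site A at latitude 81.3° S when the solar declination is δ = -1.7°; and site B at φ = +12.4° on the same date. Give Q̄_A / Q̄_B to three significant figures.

— Configuration A (φ=-81.3°):
cos H₀ = −tan(-81.3°) tan(-1.700°) = -0.1940, H₀ = 1.7660 rad.
Bracket: H₀ sin φ sin δ + cos φ cos δ sin H₀ = 1.7660×-0.98849×-0.02967 + 0.15126×0.99956×0.98101 = 0.051794 + 0.148322 = 0.200116.
Q̄ = (S₀/π) × [bracket] = (589/π) × 0.200116 = 37.519 W/m².
— Configuration B (φ=+12.4°):
cos H₀ = −tan(+12.4°) tan(-1.700°) = 0.0065, H₀ = 1.5643 rad.
Bracket: H₀ sin φ sin δ + cos φ cos δ sin H₀ = 1.5643×0.21474×-0.02967 + 0.97667×0.99956×0.99998 = -0.009967 + 0.976221 = 0.966254.
Q̄ = (S₀/π) × [bracket] = (589/π) × 0.966254 = 181.16 W/m².
Ratio Q̄_A / Q̄_B = 37.519 / 181.16 = 0.2071.

Q̄_A / Q̄_B ≈ 0.207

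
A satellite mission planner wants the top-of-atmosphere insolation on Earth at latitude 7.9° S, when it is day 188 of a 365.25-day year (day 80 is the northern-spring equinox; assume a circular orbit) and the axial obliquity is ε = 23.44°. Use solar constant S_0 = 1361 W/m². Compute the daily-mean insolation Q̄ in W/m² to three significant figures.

Q̄ ≈ 362 W/m²

Solar longitude: L_s = 360° × (188 − 80)/365.25 = 106.448°.
sin δ = sin 23.44° × sin 106.448° = 0.38151, so δ = +22.427°.
cos h₀ = −tan(-7.9°) tan(+22.427°) = 0.0573, h₀ = 1.5135 rad.
Bracket: h₀ sin ϕ sin δ + cos ϕ cos δ sin h₀ = 1.5135×-0.13744×0.38151 + 0.99051×0.92436×0.99836 = -0.079360 + 0.914086 = 0.834726.
Q̄ = (S_0/π) × [bracket] = (1361/π) × 0.834726 = 361.6 W/m².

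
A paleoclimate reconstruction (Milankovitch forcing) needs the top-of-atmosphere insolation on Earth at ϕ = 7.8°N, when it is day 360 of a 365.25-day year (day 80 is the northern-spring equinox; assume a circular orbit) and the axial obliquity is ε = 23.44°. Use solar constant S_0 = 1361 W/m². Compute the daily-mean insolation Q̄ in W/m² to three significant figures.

Solar longitude: L_s = 360° × (360 − 80)/365.25 = 275.975°.
sin δ = sin 23.44° × sin 275.975° = -0.39563, so δ = -23.305°.
cos h₀ = −tan(+7.8°) tan(-23.305°) = 0.0590, h₀ = 1.5118 rad.
Bracket: h₀ sin ϕ sin δ + cos ϕ cos δ sin h₀ = 1.5118×0.13572×-0.39563 + 0.99075×0.91841×0.99826 = -0.081176 + 0.908331 = 0.827155.
Q̄ = (S_0/π) × [bracket] = (1361/π) × 0.827155 = 358.3 W/m².

Q̄ ≈ 358 W/m²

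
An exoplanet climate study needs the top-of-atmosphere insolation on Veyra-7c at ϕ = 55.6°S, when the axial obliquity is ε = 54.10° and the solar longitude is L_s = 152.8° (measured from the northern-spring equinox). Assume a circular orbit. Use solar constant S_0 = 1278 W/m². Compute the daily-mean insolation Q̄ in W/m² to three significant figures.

Q̄ ≈ 55.6 W/m²

Solar declination: sin δ = sin ε · sin L_s = sin 54.10° × sin 152.8° = 0.37027, so δ = +21.732°.
cos h₀ = −tan(-55.6°) tan(+21.732°) = 0.5821, h₀ = 0.9494 rad.
Bracket: h₀ sin ϕ sin δ + cos ϕ cos δ sin h₀ = 0.9494×-0.82511×0.37027 + 0.56497×0.92892×0.81309 = -0.290054 + 0.426719 = 0.136665.
Q̄ = (S_0/π) × [bracket] = (1278/π) × 0.136665 = 55.60 W/m².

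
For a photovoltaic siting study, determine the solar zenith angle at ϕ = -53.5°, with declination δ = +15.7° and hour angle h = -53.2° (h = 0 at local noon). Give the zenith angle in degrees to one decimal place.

cos θ_z = sin ϕ sin δ + cos ϕ cos δ cos h = -0.217524 + 0.343019 = 0.125495.
θ_z = arccos(0.125495) = 82.8°.

θ_z = 82.8°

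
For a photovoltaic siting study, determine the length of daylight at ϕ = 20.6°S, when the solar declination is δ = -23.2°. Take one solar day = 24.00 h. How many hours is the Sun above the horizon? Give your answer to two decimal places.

13.24 h

cos h₀ = −tan ϕ · tan δ = −tan(-20.6°) × tan(-23.200°) = -0.1611, so h₀ = 1.7326 rad = 99.27°.
Daylight = 2h₀/(2π) × 24.00 h = (1.7326/π) × 24.00 = 13.24 h.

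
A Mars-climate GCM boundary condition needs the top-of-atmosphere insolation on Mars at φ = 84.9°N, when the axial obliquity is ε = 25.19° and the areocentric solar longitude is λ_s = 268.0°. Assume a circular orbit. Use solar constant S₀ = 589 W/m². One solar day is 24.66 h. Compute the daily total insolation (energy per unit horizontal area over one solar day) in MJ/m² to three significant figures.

0.00 MJ/m²

sin δ = sin 25.19° × sin 268.0° = -0.42536, so δ = -25.174°.
cos H₀ = −tan(+84.9°) tan(-25.174°) = 5.2663 ≥ 1 ⇒ polar night, H₀ = 0 and Q̄ = 0.
Daily total = Q̄ × 24.66 h × 3600 s/h = 0.00 MJ/m².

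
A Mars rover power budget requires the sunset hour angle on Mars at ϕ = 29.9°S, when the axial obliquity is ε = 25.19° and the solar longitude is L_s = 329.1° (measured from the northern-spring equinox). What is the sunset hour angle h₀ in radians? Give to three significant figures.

h₀ = 1.70 rad

Solar declination: sin δ = sin ε · sin L_s = sin 25.19° × sin 329.1° = -0.21857, so δ = -12.625°.
cos h₀ = −tan ϕ · tan δ = −tan(-29.9°) × tan(-12.625°) = -0.1288, so h₀ = 1.7000 rad = 97.40°.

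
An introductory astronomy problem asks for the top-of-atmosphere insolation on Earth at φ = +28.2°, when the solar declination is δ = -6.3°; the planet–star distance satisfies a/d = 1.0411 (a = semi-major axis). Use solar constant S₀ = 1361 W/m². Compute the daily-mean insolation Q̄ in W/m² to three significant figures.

cos H₀ = −tan(+28.2°) tan(-6.300°) = 0.0592, H₀ = 1.5116 rad.
Bracket: H₀ sin φ sin δ + cos φ cos δ sin H₀ = 1.5116×0.47255×-0.10973 + 0.88130×0.99396×0.99825 = -0.078381 + 0.874444 = 0.796063.
Inverse-square distance factor (a/d)² = 1.0411² = 1.083889.
Q̄ = (S₀/π) × 1.083889 × [bracket] = (1361/π) × 1.083889 × 0.796063 = 373.8 W/m².

Q̄ ≈ 374 W/m²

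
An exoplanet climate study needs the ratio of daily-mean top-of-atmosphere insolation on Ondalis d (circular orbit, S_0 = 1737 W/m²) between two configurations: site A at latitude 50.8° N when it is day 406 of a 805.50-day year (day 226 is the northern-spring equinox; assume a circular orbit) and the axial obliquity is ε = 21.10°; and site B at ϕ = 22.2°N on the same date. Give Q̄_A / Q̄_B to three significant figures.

Q̄_A / Q̄_B ≈ 1.00

— Configuration A (ϕ=+50.8°):
Solar longitude: L_s = 360° × (406 − 226)/805.50 = 80.447°.
sin δ = sin 21.10° × sin 80.447° = 0.35500, so δ = +20.794°.
cos h₀ = −tan(+50.8°) tan(+20.794°) = -0.4656, h₀ = 2.0551 rad.
Bracket: h₀ sin ϕ sin δ + cos ϕ cos δ sin h₀ = 2.0551×0.77494×0.35500 + 0.63203×0.93486×0.88499 = 0.565366 + 0.522905 = 1.088271.
Q̄ = (S_0/π) × [bracket] = (1737/π) × 1.088271 = 601.71 W/m².
— Configuration B (ϕ=+22.2°):
cos h₀ = −tan(+22.2°) tan(+20.794°) = -0.1550, h₀ = 1.7264 rad.
Bracket: h₀ sin ϕ sin δ + cos ϕ cos δ sin h₀ = 1.7264×0.37784×0.35500 + 0.92587×0.93486×0.98792 = 0.231568 + 0.855103 = 1.086671.
Q̄ = (S_0/π) × [bracket] = (1737/π) × 1.086671 = 600.83 W/m².
Ratio Q̄_A / Q̄_B = 601.71 / 600.83 = 1.001.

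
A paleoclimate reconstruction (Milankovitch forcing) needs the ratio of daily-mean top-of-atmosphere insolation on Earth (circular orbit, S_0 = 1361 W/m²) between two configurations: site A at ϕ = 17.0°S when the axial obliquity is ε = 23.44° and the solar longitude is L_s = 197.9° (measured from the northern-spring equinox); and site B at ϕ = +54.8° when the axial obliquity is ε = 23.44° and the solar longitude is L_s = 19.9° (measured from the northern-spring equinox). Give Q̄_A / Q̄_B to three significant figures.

Q̄_A / Q̄_B ≈ 1.33

— Configuration A (ϕ=-17.0°):
Solar declination: sin δ = sin ε · sin L_s = sin 23.44° × sin 197.9° = -0.12226, so δ = -7.023°.
cos h₀ = −tan(-17.0°) tan(-7.023°) = -0.0377, h₀ = 1.6085 rad.
Bracket: h₀ sin ϕ sin δ + cos ϕ cos δ sin h₀ = 1.6085×-0.29237×-0.12226 + 0.95630×0.99250×0.99929 = 0.057496 + 0.948454 = 1.005950.
Q̄ = (S_0/π) × [bracket] = (1361/π) × 1.005950 = 435.80 W/m².
— Configuration B (ϕ=+54.8°):
Solar declination: sin δ = sin ε · sin L_s = sin 23.44° × sin 19.9° = 0.13540, so δ = +7.782°.
cos h₀ = −tan(+54.8°) tan(+7.782°) = -0.1937, h₀ = 1.7658 rad.
Bracket: h₀ sin ϕ sin δ + cos ϕ cos δ sin h₀ = 1.7658×0.81714×0.13540 + 0.57643×0.99079×0.98106 = 0.195369 + 0.560304 = 0.755673.
Q̄ = (S_0/π) × [bracket] = (1361/π) × 0.755673 = 327.37 W/m².
Ratio Q̄_A / Q̄_B = 435.80 / 327.37 = 1.331.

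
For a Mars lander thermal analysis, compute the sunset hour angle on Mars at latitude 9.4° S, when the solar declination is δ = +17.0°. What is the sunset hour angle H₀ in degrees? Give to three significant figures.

cos H₀ = −tan φ · tan δ = −tan(-9.4°) × tan(+17.000°) = 0.0506, so H₀ = 1.5202 rad = 87.10°.

H₀ = 87.1°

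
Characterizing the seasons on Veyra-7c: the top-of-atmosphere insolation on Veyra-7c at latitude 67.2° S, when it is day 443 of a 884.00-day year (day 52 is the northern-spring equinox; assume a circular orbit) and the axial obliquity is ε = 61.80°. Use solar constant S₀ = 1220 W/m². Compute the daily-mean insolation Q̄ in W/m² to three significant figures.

Q̄ ≈ 13.8 W/m²

Solar longitude: λ_s = 360° × (443 − 52)/884.00 = 159.231°.
sin δ = sin 61.80° × sin 159.231° = 0.31251, so δ = +18.211°.
cos H₀ = −tan(-67.2°) tan(+18.211°) = 0.7826, H₀ = 0.6719 rad.
Bracket: H₀ sin φ sin δ + cos φ cos δ sin H₀ = 0.6719×-0.92186×0.31251 + 0.38752×0.94991×0.62247 = -0.193568 + 0.229137 = 0.035569.
Q̄ = (S₀/π) × [bracket] = (1220/π) × 0.035569 = 13.81 W/m².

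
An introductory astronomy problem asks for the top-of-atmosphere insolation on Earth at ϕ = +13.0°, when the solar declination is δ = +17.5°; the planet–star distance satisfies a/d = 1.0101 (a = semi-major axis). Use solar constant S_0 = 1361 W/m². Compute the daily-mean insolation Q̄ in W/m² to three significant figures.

Q̄ ≈ 459 W/m²

cos h₀ = −tan(+13.0°) tan(+17.500°) = -0.0728, h₀ = 1.6437 rad.
Bracket: h₀ sin ϕ sin δ + cos ϕ cos δ sin h₀ = 1.6437×0.22495×0.30071 + 0.97437×0.95372×0.99735 = 0.111188 + 0.926814 = 1.038002.
Inverse-square distance factor (a/d)² = 1.0101² = 1.020302.
Q̄ = (S_0/π) × 1.020302 × [bracket] = (1361/π) × 1.020302 × 1.038002 = 458.8 W/m².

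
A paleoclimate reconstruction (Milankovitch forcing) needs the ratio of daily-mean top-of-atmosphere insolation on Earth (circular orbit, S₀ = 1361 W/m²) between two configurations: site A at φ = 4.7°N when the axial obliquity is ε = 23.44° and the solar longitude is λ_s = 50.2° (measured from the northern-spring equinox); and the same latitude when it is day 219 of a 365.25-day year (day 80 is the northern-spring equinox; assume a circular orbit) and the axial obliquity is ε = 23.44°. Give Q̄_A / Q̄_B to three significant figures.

Q̄_A / Q̄_B ≈ 0.994

— Configuration A (φ=+4.7°):
Solar declination: sin δ = sin ε · sin λ_s = sin 23.44° × sin 50.2° = 0.30561, so δ = +17.795°.
cos H₀ = −tan(+4.7°) tan(+17.795°) = -0.0264, H₀ = 1.5972 rad.
Bracket: H₀ sin φ sin δ + cos φ cos δ sin H₀ = 1.5972×0.08194×0.30561 + 0.99664×0.95216×0.99965 = 0.039997 + 0.948629 = 0.988626.
Q̄ = (S₀/π) × [bracket] = (1361/π) × 0.988626 = 428.29 W/m².
— Configuration B (φ=+4.7°):
Solar longitude: λ_s = 360° × (219 − 80)/365.25 = 137.002°.
sin δ = sin 23.44° × sin 137.002° = 0.27128, so δ = +15.740°.
cos H₀ = −tan(+4.7°) tan(+15.740°) = -0.0232, H₀ = 1.5940 rad.
Bracket: H₀ sin φ sin δ + cos φ cos δ sin H₀ = 1.5940×0.08194×0.27128 + 0.99664×0.96250×0.99973 = 0.035433 + 0.959007 = 0.994440.
Q̄ = (S₀/π) × [bracket] = (1361/π) × 0.994440 = 430.81 W/m².
Ratio Q̄_A / Q̄_B = 428.29 / 430.81 = 0.9942.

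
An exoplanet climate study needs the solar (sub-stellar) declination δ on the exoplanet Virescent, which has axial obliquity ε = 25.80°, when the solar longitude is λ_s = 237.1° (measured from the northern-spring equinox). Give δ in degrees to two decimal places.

sin δ = sin ε · sin λ_s = sin 25.80° × sin 237.1° = -0.365429.
δ = arcsin(-0.365429) = -21.43°.

δ = -21.43°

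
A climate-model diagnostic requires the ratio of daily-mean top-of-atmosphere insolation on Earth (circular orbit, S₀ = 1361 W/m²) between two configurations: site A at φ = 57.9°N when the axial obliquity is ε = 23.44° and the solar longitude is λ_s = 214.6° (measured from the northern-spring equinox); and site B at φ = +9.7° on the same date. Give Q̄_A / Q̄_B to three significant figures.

Q̄_A / Q̄_B ≈ 0.281

— Configuration A (φ=+57.9°):
Solar declination: sin δ = sin ε · sin λ_s = sin 23.44° × sin 214.6° = -0.22588, so δ = -13.055°.
cos H₀ = −tan(+57.9°) tan(-13.055°) = 0.3696, H₀ = 1.1922 rad.
Bracket: H₀ sin φ sin δ + cos φ cos δ sin H₀ = 1.1922×0.84712×-0.22588 + 0.53140×0.97415×0.92918 = -0.228124 + 0.481002 = 0.252878.
Q̄ = (S₀/π) × [bracket] = (1361/π) × 0.252878 = 109.55 W/m².
— Configuration B (φ=+9.7°):
cos H₀ = −tan(+9.7°) tan(-13.055°) = 0.0396, H₀ = 1.5312 rad.
Bracket: H₀ sin φ sin δ + cos φ cos δ sin H₀ = 1.5312×0.16849×-0.22588 + 0.98570×0.97415×0.99921 = -0.058275 + 0.959461 = 0.901186.
Q̄ = (S₀/π) × [bracket] = (1361/π) × 0.901186 = 390.41 W/m².
Ratio Q̄_A / Q̄_B = 109.55 / 390.41 = 0.2806.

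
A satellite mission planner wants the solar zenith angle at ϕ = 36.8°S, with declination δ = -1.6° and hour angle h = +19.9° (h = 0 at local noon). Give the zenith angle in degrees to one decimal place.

cos θ_z = sin ϕ sin δ + cos ϕ cos δ cos h = 0.016726 + 0.752625 = 0.769351.
θ_z = arccos(0.769351) = 39.7°.

θ_z = 39.7°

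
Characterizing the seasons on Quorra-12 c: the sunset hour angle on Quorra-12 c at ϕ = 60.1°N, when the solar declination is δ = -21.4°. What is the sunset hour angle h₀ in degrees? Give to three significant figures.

cos h₀ = −tan ϕ · tan δ = −tan(+60.1°) × tan(-21.400°) = 0.6815, so h₀ = 0.8209 rad = 47.04°.

h₀ = 47.0°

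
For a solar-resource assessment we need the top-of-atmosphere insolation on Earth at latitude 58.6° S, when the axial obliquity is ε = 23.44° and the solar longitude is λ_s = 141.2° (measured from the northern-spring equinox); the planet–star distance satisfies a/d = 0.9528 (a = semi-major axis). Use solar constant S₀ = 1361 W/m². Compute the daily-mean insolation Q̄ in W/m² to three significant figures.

Q̄ ≈ 84.9 W/m²

Solar declination: sin δ = sin ε · sin λ_s = sin 23.44° × sin 141.2° = 0.24926, so δ = +14.433°.
cos H₀ = −tan(-58.6°) tan(+14.433°) = 0.4217, H₀ = 1.1355 rad.
Bracket: H₀ sin φ sin δ + cos φ cos δ sin H₀ = 1.1355×-0.85355×0.24926 + 0.52101×0.96844×0.90676 = -0.241584 + 0.457521 = 0.215937.
Inverse-square distance factor (a/d)² = 0.9528² = 0.907828.
Q̄ = (S₀/π) × 0.907828 × [bracket] = (1361/π) × 0.907828 × 0.215937 = 84.93 W/m².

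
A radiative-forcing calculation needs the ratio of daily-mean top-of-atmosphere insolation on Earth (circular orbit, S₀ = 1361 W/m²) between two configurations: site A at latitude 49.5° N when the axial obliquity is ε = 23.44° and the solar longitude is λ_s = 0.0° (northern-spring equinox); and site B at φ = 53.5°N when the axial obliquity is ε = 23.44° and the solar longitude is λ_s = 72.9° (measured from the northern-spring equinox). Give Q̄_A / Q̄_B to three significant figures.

— Configuration A (φ=+49.5°):
Solar declination: sin δ = sin ε · sin λ_s = sin 23.44° × sin 0.0° = 0.00000, so δ = +0.000°.
cos H₀ = −tan(+49.5°) tan(+0.000°) = -0.0000, H₀ = 1.5708 rad.
Bracket: H₀ sin φ sin δ + cos φ cos δ sin H₀ = 1.5708×0.76041×0.00000 + 0.64945×1.00000×1.00000 = 0.000000 + 0.649450 = 0.649450.
Q̄ = (S₀/π) × [bracket] = (1361/π) × 0.649450 = 281.35 W/m².
— Configuration B (φ=+53.5°):
Solar declination: sin δ = sin ε · sin λ_s = sin 23.44° × sin 72.9° = 0.38020, so δ = +22.346°.
cos H₀ = −tan(+53.5°) tan(+22.346°) = -0.5555, H₀ = 2.1598 rad.
Bracket: H₀ sin φ sin δ + cos φ cos δ sin H₀ = 2.1598×0.80386×0.38020 + 0.59482×0.92490×0.83149 = 0.660094 + 0.457443 = 1.117537.
Q̄ = (S₀/π) × [bracket] = (1361/π) × 1.117537 = 484.14 W/m².
Ratio Q̄_A / Q̄_B = 281.35 / 484.14 = 0.5811.

Q̄_A / Q̄_B ≈ 0.581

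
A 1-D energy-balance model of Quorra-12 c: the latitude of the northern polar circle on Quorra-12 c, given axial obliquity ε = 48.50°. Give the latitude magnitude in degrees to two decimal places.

The polar circle is the lowest latitude that experiences at least one full rotation of continuous daylight at the northern-summer solstice; it lies at |φ| = 90° − ε = 90° − 48.50° = 41.50°.

41.50°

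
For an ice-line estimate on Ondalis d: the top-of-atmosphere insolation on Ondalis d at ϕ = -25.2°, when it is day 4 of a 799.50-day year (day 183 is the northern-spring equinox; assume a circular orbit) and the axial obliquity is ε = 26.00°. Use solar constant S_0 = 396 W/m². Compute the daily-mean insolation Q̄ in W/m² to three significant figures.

Q̄ ≈ 142 W/m²

Solar longitude: L_s = 360° × (4 − 183)/799.50 = -80.600°, i.e. -80.600° + 360° = 279.400°.
sin δ = sin 26.00° × sin 279.400° = -0.43249, so δ = -25.625°.
cos h₀ = −tan(-25.2°) tan(-25.625°) = -0.2257, h₀ = 1.7985 rad.
Bracket: h₀ sin ϕ sin δ + cos ϕ cos δ sin h₀ = 1.7985×-0.42578×-0.43249 + 0.90483×0.90164×0.97419 = 0.331186 + 0.794774 = 1.125960.
Q̄ = (S_0/π) × [bracket] = (396/π) × 1.125960 = 141.9 W/m².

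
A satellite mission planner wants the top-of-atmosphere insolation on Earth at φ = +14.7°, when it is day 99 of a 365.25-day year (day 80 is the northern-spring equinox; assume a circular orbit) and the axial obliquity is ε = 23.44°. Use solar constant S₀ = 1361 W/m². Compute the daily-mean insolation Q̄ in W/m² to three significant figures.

Q̄ ≈ 438 W/m²

Solar longitude: λ_s = 360° × (99 − 80)/365.25 = 18.727°.
sin δ = sin 23.44° × sin 18.727° = 0.12771, so δ = +7.337°.
cos H₀ = −tan(+14.7°) tan(+7.337°) = -0.0338, H₀ = 1.6046 rad.
Bracket: H₀ sin φ sin δ + cos φ cos δ sin H₀ = 1.6046×0.25376×0.12771 + 0.96727×0.99181×0.99943 = 0.052001 + 0.958801 = 1.010802.
Q̄ = (S₀/π) × [bracket] = (1361/π) × 1.010802 = 437.9 W/m².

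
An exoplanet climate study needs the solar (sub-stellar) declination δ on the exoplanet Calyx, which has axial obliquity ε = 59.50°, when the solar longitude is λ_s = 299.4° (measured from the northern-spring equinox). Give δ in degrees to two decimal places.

δ = -48.65°

sin δ = sin ε · sin λ_s = sin 59.50° × sin 299.4° = -0.750663.
δ = arcsin(-0.750663) = -48.65°.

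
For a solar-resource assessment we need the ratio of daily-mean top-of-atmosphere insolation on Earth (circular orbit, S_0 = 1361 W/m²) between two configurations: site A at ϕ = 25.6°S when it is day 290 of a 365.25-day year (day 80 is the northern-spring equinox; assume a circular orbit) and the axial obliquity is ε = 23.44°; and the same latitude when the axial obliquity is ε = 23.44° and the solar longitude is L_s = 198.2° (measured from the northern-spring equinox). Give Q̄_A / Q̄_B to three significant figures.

Q̄_A / Q̄_B ≈ 1.03

— Configuration A (ϕ=-25.6°):
Solar longitude: L_s = 360° × (290 − 80)/365.25 = 206.982°.
sin δ = sin 23.44° × sin 206.982° = -0.18048, so δ = -10.398°.
cos h₀ = −tan(-25.6°) tan(-10.398°) = -0.0879, h₀ = 1.6588 rad.
Bracket: h₀ sin ϕ sin δ + cos ϕ cos δ sin h₀ = 1.6588×-0.43209×-0.18048 + 0.90183×0.98358×0.99613 = 0.129359 + 0.883589 = 1.012948.
Q̄ = (S_0/π) × [bracket] = (1361/π) × 1.012948 = 438.83 W/m².
— Configuration B (ϕ=-25.6°):
Solar declination: sin δ = sin ε · sin L_s = sin 23.44° × sin 198.2° = -0.12424, so δ = -7.137°.
cos h₀ = −tan(-25.6°) tan(-7.137°) = -0.0600, h₀ = 1.6308 rad.
Bracket: h₀ sin ϕ sin δ + cos ϕ cos δ sin h₀ = 1.6308×-0.43209×-0.12424 + 0.90183×0.99225×0.99820 = 0.087546 + 0.893230 = 0.980776.
Q̄ = (S_0/π) × [bracket] = (1361/π) × 0.980776 = 424.89 W/m².
Ratio Q̄_A / Q̄_B = 438.83 / 424.89 = 1.033.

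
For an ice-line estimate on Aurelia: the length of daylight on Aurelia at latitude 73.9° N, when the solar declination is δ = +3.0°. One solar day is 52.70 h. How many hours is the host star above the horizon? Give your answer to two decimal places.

29.41 h

cos H₀ = −tan φ · tan δ = −tan(+73.9°) × tan(+3.000°) = -0.1816, so H₀ = 1.7534 rad = 100.46°.
Daylight = 2H₀/(2π) × 52.70 h = (1.7534/π) × 52.70 = 29.41 h.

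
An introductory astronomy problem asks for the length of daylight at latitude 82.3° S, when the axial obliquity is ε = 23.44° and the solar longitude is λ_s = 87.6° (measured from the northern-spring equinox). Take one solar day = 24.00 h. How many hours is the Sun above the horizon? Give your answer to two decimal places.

Solar declination: sin δ = sin ε · sin λ_s = sin 23.44° × sin 87.6° = 0.39744, so δ = +23.418°.
cos H₀ = −tan φ · tan δ = 3.2034 ≥ 1, so the Sun never rises (polar night) and H₀ = 0.
Daylight = 2H₀/(2π) × 24.00 h = (0.0000/π) × 24.00 = 0.00 h.

0.00 h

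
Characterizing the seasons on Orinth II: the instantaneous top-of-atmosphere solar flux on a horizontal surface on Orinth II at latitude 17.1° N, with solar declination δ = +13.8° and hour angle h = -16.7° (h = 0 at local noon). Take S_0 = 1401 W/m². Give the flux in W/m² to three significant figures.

1.34e+03 W/m²

cos θ_z = sin ϕ sin δ + cos ϕ cos δ cos h = 0.070138 + 0.889054 = 0.959192.
Flux = S_0 · cos θ_z = 1401 × 0.959192 = 1344 W/m².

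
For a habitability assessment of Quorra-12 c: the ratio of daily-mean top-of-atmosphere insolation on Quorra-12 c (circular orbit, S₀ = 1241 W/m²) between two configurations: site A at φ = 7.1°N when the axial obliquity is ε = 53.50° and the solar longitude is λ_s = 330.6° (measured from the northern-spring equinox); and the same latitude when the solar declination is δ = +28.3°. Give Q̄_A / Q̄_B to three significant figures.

Q̄_A / Q̄_B ≈ 0.864

— Configuration A (φ=+7.1°):
Solar declination: sin δ = sin ε · sin λ_s = sin 53.50° × sin 330.6° = -0.39462, so δ = -23.242°.
cos H₀ = −tan(+7.1°) tan(-23.242°) = 0.0535, H₀ = 1.5173 rad.
Bracket: H₀ sin φ sin δ + cos φ cos δ sin H₀ = 1.5173×0.12360×-0.39462 + 0.99233×0.91885×0.99857 = -0.074006 + 0.910499 = 0.836493.
Q̄ = (S₀/π) × [bracket] = (1241/π) × 0.836493 = 330.43 W/m².
— Configuration B (φ=+7.1°):
cos H₀ = −tan(+7.1°) tan(+28.300°) = -0.0671, H₀ = 1.6379 rad.
Bracket: H₀ sin φ sin δ + cos φ cos δ sin H₀ = 1.6379×0.12360×0.47409 + 0.99233×0.88048×0.99775 = 0.095977 + 0.871761 = 0.967738.
Q̄ = (S₀/π) × [bracket] = (1241/π) × 0.967738 = 382.28 W/m².
Ratio Q̄_A / Q̄_B = 330.43 / 382.28 = 0.8644.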